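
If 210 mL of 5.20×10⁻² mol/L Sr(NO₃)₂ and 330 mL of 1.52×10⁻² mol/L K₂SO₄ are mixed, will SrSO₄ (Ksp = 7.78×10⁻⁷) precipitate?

The combined volume is 540 mL.
[Sr²⁺] = (5.20×10⁻²)(210)/540 = 2.02×10⁻² mol/L
[SO₄²⁻] = (1.52×10⁻²)(330)/540 = 9.29×10⁻³ mol/L
Q = [Sr²⁺][SO₄²⁻] = 1.88×10⁻⁴
Since Q (1.88×10⁻⁴) exceeds Ksp (7.78×10⁻⁷), SrSO₄ will precipitate.

Yes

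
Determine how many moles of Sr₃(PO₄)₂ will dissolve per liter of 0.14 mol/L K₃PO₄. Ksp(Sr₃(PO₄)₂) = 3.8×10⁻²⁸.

9.0×10⁻¹⁰ M

Sr₃(PO₄)₂(s) ⇌ 3 Sr²⁺(aq) + 2 PO₄³⁻(aq)
Let s be the solubility of Sr₃(PO₄)₂ here. The common ion gives [PO₄³⁻] ≈ 0.14 mol/L, and [Sr²⁺] = 3s.
Ksp = [Sr²⁺]^3[PO₄³⁻]^2 = (3s)^3(0.14)^2
(3s)^3 = 3.8×10⁻²⁸ / (0.14)^2 = 1.9×10⁻²⁶
s = 9.0×10⁻¹⁰ mol/L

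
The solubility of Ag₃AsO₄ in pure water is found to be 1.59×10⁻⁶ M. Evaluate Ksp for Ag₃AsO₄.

Ksp = 1.73×10⁻²²

Ag₃AsO₄(s) ⇌ 3 Ag⁺(aq) + AsO₄³⁻(aq)
With molar solubility s: [Ag⁺] = 3s, [AsO₄³⁻] = s.
Ksp = [Ag⁺]^3[AsO₄³⁻] = (3s)^3 · s = 27s^4
Ksp = 27 × (1.59×10⁻⁶)^4 = 1.73×10⁻²²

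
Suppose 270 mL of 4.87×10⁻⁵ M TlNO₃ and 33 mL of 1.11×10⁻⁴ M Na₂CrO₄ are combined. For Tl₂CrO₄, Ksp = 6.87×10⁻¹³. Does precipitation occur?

The combined volume is 303 mL.
[Tl⁺] = (4.87×10⁻⁵)(270)/303 = 4.34×10⁻⁵ M
[CrO₄²⁻] = (1.11×10⁻⁴)(33)/303 = 1.21×10⁻⁵ M
Q = [Tl⁺]^2[CrO₄²⁻] = 2.28×10⁻¹⁴
Q = 2.28×10⁻¹⁴ < Ksp = 6.87×10⁻¹³, so the solution is unsaturated and no precipitate forms.

No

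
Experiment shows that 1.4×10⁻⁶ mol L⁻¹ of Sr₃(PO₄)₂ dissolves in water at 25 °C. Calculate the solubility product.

Ksp = 5.8×10⁻²⁸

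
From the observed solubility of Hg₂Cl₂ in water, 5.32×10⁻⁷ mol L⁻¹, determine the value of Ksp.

Hg₂Cl₂(s) ⇌ Hg₂²⁺(aq) + 2 Cl⁻(aq)
For each mole of Hg₂Cl₂ that dissolves per liter, [Hg₂²⁺] = s and [Cl⁻] = 2s; let s denote this solubility.
Ksp = [Hg₂²⁺][Cl⁻]^2 = s · (2s)^2 = 4s^3
Ksp = 4 × (5.32×10⁻⁷)^3 = 6.02×10⁻¹⁹

Ksp = 6.02×10⁻¹⁹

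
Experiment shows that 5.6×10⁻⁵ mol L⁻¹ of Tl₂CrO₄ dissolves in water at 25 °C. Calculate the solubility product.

Ksp = 7.0×10⁻¹³

Tl₂CrO₄(s) ⇌ 2 Tl⁺(aq) + CrO₄²⁻(aq)
Call the molar solubility s, so that [Tl⁺] = 2s and [CrO₄²⁻] = s.
Ksp = [Tl⁺]^2[CrO₄²⁻] = (2s)^2 · s = 4s^3
Ksp = 4 × (5.6×10⁻⁵)^3 = 7.0×10⁻¹³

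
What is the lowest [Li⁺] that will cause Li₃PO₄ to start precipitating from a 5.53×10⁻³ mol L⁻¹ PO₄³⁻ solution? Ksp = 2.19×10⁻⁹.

7.34×10⁻³ M

Precipitation begins when Q = Ksp.
Li₃PO₄(s) ⇌ 3 Li⁺(aq) + PO₄³⁻(aq)
Ksp = [Li⁺]^3[PO₄³⁻] = [Li⁺]^3(5.53×10⁻³)
[Li⁺]^3 = 2.19×10⁻⁹ / (5.53×10⁻³) = 3.96×10⁻⁷
[Li⁺] = 7.34×10⁻³ mol L⁻¹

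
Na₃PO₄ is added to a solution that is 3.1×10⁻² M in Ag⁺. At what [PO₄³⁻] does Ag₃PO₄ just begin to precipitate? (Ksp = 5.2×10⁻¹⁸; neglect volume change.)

A salt starts to precipitate once the ion product Q reaches its Ksp.
Ag₃PO₄(s) ⇌ 3 Ag⁺(aq) + PO₄³⁻(aq)
Ksp = [Ag⁺]^3[PO₄³⁻] = [PO₄³⁻](3.1×10⁻²)^3
[PO₄³⁻] = 5.2×10⁻¹⁸ / (3.1×10⁻²)^3 = 1.7×10⁻¹³
[PO₄³⁻] = 1.7×10⁻¹³ M

1.7×10⁻¹³ M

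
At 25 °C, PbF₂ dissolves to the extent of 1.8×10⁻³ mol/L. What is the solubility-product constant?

PbF₂(s) ⇌ Pb²⁺(aq) + 2 F⁻(aq)
For each mole of PbF₂ that dissolves per liter, [Pb²⁺] = s and [F⁻] = 2s; let s denote this solubility.
Ksp = [Pb²⁺][F⁻]^2 = s · (2s)^2 = 4s^3
Ksp = 4 × (1.8×10⁻³)^3 = 2.3×10⁻⁸

Ksp = 2.3×10⁻⁸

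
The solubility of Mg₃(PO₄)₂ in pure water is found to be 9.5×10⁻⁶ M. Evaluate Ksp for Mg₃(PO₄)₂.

Mg₃(PO₄)₂(s) ⇌ 3 Mg²⁺(aq) + 2 PO₄³⁻(aq)
If s mol/L of Mg₃(PO₄)₂ dissolves, [Mg²⁺] = 3s and [PO₄³⁻] = 2s.
Ksp = [Mg²⁺]^3[PO₄³⁻]^2 = (3s)^3 · (2s)^2 = 108s^5
Ksp = 108 × (9.5×10⁻⁶)^5 = 8.4×10⁻²⁴

Ksp = 8.4×10⁻²⁴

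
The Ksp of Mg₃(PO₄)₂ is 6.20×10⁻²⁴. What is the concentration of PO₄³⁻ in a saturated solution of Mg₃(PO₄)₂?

Mg₃(PO₄)₂(s) ⇌ 3 Mg²⁺(aq) + 2 PO₄³⁻(aq)
Call the molar solubility s, so that [Mg²⁺] = 3s and [PO₄³⁻] = 2s.
Ksp = [Mg²⁺]^3[PO₄³⁻]^2 = (3s)^3 · (2s)^2 = 108s^5 = 6.20×10⁻²⁴
s = 8.95×10⁻⁶ M
[PO₄³⁻] = 2s = 1.79×10⁻⁵ M

1.79×10⁻⁵ M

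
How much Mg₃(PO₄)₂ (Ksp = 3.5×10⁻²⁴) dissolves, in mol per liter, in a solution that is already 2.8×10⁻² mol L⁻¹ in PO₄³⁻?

5.5×10⁻⁸ M

Mg₃(PO₄)₂(s) ⇌ 3 Mg²⁺(aq) + 2 PO₄³⁻(aq)
The solution already contains PO₄³⁻ at 2.8×10⁻² mol L⁻¹. Let s be the molar solubility of Mg₃(PO₄)₂.
[PO₄³⁻] ≈ 2.8×10⁻² mol L⁻¹ (common ion dominates); [Mg²⁺] = 3s.
Ksp = [Mg²⁺]^3[PO₄³⁻]^2 = (3s)^3(2.8×10⁻²)^2
(3s)^3 = 3.5×10⁻²⁴ / (2.8×10⁻²)^2 = 4.5×10⁻²¹
s = 5.5×10⁻⁸ mol L⁻¹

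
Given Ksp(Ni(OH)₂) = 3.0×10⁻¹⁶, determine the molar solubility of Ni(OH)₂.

Ni(OH)₂(s) ⇌ Ni²⁺(aq) + 2 OH⁻(aq)
Let s be the molar solubility. Then [Ni²⁺] = s and [OH⁻] = 2s.
Ksp = [Ni²⁺][OH⁻]^2 = s · (2s)^2 = 4s^3
4s^3 = 3.0×10⁻¹⁶  ⇒  s^3 = 7.5×10⁻¹⁷
s = 4.2×10⁻⁶ M

4.2×10⁻⁶ M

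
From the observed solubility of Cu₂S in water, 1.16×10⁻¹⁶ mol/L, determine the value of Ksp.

Cu₂S(s) ⇌ 2 Cu⁺(aq) + S²⁻(aq)
If s mol/L of Cu₂S dissolves, [Cu⁺] = 2s and [S²⁻] = s.
Ksp = [Cu⁺]^2[S²⁻] = (2s)^2 · s = 4s^3
Ksp = 4 × (1.16×10⁻¹⁶)^3 = 6.24×10⁻⁴⁸

Ksp = 6.24×10⁻⁴⁸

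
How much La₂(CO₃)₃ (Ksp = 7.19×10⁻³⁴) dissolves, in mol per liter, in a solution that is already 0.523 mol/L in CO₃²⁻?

La₂(CO₃)₃(s) ⇌ 2 La³⁺(aq) + 3 CO₃²⁻(aq)
The solution already contains CO₃²⁻ at 0.523 mol/L. Let s be the molar solubility of La₂(CO₃)₃.
[CO₃²⁻] ≈ 0.523 mol/L (common ion dominates); [La³⁺] = 2s.
Ksp = [La³⁺]^2[CO₃²⁻]^3 = (2s)^2(0.523)^3
(2s)^2 = 7.19×10⁻³⁴ / (0.523)^3 = 5.03×10⁻³³
s = 3.54×10⁻¹⁷ mol/L

3.54×10⁻¹⁷ M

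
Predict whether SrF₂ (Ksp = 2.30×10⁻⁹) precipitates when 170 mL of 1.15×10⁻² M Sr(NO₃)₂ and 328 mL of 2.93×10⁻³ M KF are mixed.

Yes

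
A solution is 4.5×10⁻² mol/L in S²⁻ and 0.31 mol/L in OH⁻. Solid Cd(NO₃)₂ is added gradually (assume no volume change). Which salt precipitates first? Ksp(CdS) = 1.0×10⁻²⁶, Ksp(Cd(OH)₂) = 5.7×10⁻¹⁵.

CdS

The threshold for precipitation is Q = Ksp.
For CdS: [Cd²⁺] = (Ksp/[S²⁻]) = 2.2×10⁻²⁵ mol/L
For Cd(OH)₂: [Cd²⁺] = (Ksp/[OH⁻]^2) = 5.9×10⁻¹⁴ mol/L
The smaller threshold [Cd²⁺] is reached first, so CdS precipitates first.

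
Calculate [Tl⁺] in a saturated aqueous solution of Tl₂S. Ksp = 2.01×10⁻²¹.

Tl₂S(s) ⇌ 2 Tl⁺(aq) + S²⁻(aq)
For each mole of Tl₂S that dissolves per liter, [Tl⁺] = 2s and [S²⁻] = s; let s denote this solubility.
Ksp = [Tl⁺]^2[S²⁻] = (2s)^2 · s = 4s^3 = 2.01×10⁻²¹
s = 7.95×10⁻⁸ mol/L
[Tl⁺] = 2s = 1.59×10⁻⁷ mol/L

1.59×10⁻⁷ M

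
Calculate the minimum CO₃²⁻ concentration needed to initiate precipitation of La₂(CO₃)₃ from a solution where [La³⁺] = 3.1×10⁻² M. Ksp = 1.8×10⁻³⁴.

The threshold for precipitation is Q = Ksp.
La₂(CO₃)₃(s) ⇌ 2 La³⁺(aq) + 3 CO₃²⁻(aq)
Ksp = [La³⁺]^2[CO₃²⁻]^3 = [CO₃²⁻]^3(3.1×10⁻²)^2
[CO₃²⁻]^3 = 1.8×10⁻³⁴ / (3.1×10⁻²)^2 = 1.9×10⁻³¹
[CO₃²⁻] = 5.7×10⁻¹¹ M

5.7×10⁻¹¹ M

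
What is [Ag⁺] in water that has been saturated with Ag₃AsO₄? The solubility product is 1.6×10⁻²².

Ag₃AsO₄(s) ⇌ 3 Ag⁺(aq) + AsO₄³⁻(aq)
If s mol/L of Ag₃AsO₄ dissolves, [Ag⁺] = 3s and [AsO₄³⁻] = s.
Ksp = [Ag⁺]^3[AsO₄³⁻] = (3s)^3 · s = 27s^4 = 1.6×10⁻²²
s = 1.6×10⁻⁶ mol/L
[Ag⁺] = 3s = 4.7×10⁻⁶ mol/L

4.7×10⁻⁶ M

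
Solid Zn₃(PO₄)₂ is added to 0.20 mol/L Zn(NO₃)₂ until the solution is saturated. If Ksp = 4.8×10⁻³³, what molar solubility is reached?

Zn₃(PO₄)₂(s) ⇌ 3 Zn²⁺(aq) + 2 PO₄³⁻(aq)
The solution already contains Zn²⁺ at 0.20 mol/L. Let s be the molar solubility of Zn₃(PO₄)₂.
[Zn²⁺] ≈ 0.20 mol/L (common ion dominates); [PO₄³⁻] = 2s.
Ksp = [Zn²⁺]^3[PO₄³⁻]^2 = (0.20)^3(2s)^2
(2s)^2 = 4.8×10⁻³³ / (0.20)^3 = 6.0×10⁻³¹
s = 3.9×10⁻¹⁶ mol/L

3.9×10⁻¹⁶ M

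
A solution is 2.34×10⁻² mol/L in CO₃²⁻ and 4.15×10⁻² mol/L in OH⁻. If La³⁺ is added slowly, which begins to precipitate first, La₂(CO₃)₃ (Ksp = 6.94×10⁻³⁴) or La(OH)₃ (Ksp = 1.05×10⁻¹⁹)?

Precipitation of each salt begins when its ion product equals Ksp.
For La₂(CO₃)₃: [La³⁺] = (Ksp/[CO₃²⁻]^3)^(1/2) = 7.36×10⁻¹⁵ mol/L
For La(OH)₃: [La³⁺] = (Ksp/[OH⁻]^3) = 1.47×10⁻¹⁵ mol/L
La(OH)₃ requires the lower [La³⁺], so it precipitates first.

La(OH)₃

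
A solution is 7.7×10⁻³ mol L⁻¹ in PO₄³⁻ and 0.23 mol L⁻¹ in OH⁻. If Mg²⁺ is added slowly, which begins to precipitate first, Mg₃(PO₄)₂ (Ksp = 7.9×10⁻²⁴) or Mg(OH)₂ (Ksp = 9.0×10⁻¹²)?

Mg(OH)₂

A salt starts to precipitate once the ion product Q reaches its Ksp.
For Mg₃(PO₄)₂: [Mg²⁺] = (Ksp/[PO₄³⁻]^2)^(1/3) = 5.1×10⁻⁷ mol L⁻¹
For Mg(OH)₂: [Mg²⁺] = (Ksp/[OH⁻]^2) = 1.7×10⁻¹⁰ mol L⁻¹
The smaller threshold [Mg²⁺] is reached first, so Mg(OH)₂ precipitates first.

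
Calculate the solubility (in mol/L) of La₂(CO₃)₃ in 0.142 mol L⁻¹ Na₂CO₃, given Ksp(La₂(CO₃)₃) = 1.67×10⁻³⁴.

1.21×10⁻¹⁶ M

La₂(CO₃)₃(s) ⇌ 2 La³⁺(aq) + 3 CO₃²⁻(aq)
With CO₃²⁻ already at 0.142 mol L⁻¹ and s small, take [CO₃²⁻] ≈ 0.142 mol L⁻¹ and [La³⁺] = 2s.
Ksp = [La³⁺]^2[CO₃²⁻]^3 = (2s)^2(0.142)^3
(2s)^2 = 1.67×10⁻³⁴ / (0.142)^3 = 5.83×10⁻³²
s = 1.21×10⁻¹⁶ mol L⁻¹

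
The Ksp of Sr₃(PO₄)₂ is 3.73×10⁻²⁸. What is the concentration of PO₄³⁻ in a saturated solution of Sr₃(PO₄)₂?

Sr₃(PO₄)₂(s) ⇌ 3 Sr²⁺(aq) + 2 PO₄³⁻(aq)
For each mole of Sr₃(PO₄)₂ that dissolves per liter, [Sr²⁺] = 3s and [PO₄³⁻] = 2s; let s denote this solubility.
Ksp = [Sr²⁺]^3[PO₄³⁻]^2 = (3s)^3 · (2s)^2 = 108s^5 = 3.73×10⁻²⁸
s = 1.28×10⁻⁶ mol L⁻¹
[PO₄³⁻] = 2s = 2.56×10⁻⁶ mol L⁻¹

2.56×10⁻⁶ M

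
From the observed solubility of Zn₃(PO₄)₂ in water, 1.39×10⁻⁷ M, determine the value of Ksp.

Zn₃(PO₄)₂(s) ⇌ 3 Zn²⁺(aq) + 2 PO₄³⁻(aq)
With molar solubility s: [Zn²⁺] = 3s, [PO₄³⁻] = 2s.
Ksp = [Zn²⁺]^3[PO₄³⁻]^2 = (3s)^3 · (2s)^2 = 108s^5
Ksp = 108 × (1.39×10⁻⁷)^5 = 5.60×10⁻³³

Ksp = 5.60×10⁻³³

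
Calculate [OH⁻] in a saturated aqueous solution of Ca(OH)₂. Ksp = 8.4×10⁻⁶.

Ca(OH)₂(s) ⇌ Ca²⁺(aq) + 2 OH⁻(aq)
With molar solubility s: [Ca²⁺] = s, [OH⁻] = 2s.
Ksp = [Ca²⁺][OH⁻]^2 = s · (2s)^2 = 4s^3 = 8.4×10⁻⁶
s = 1.3×10⁻² mol/L
[OH⁻] = 2s = 2.6×10⁻² mol/L

2.6×10⁻² M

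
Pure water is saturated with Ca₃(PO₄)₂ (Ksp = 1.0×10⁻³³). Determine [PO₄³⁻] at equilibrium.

Ca₃(PO₄)₂(s) ⇌ 3 Ca²⁺(aq) + 2 PO₄³⁻(aq)
Call the molar solubility s, so that [Ca²⁺] = 3s and [PO₄³⁻] = 2s.
Ksp = [Ca²⁺]^3[PO₄³⁻]^2 = (3s)^3 · (2s)^2 = 108s^5 = 1.0×10⁻³³
s = 9.8×10⁻⁸ mol/L
[PO₄³⁻] = 2s = 2.0×10⁻⁷ mol/L

2.0×10⁻⁷ M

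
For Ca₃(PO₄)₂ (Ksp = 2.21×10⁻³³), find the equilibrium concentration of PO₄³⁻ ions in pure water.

Ca₃(PO₄)₂(s) ⇌ 3 Ca²⁺(aq) + 2 PO₄³⁻(aq)
Call the molar solubility s, so that [Ca²⁺] = 3s and [PO₄³⁻] = 2s.
Ksp = [Ca²⁺]^3[PO₄³⁻]^2 = (3s)^3 · (2s)^2 = 108s^5 = 2.21×10⁻³³
s = 1.15×10⁻⁷ mol/L
[PO₄³⁻] = 2s = 2.31×10⁻⁷ mol/L

2.31×10⁻⁷ M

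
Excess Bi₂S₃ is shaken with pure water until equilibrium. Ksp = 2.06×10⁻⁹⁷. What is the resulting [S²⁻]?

Bi₂S₃(s) ⇌ 2 Bi³⁺(aq) + 3 S²⁻(aq)
With molar solubility s: [Bi³⁺] = 2s, [S²⁻] = 3s.
Ksp = [Bi³⁺]^2[S²⁻]^3 = (2s)^2 · (3s)^3 = 108s^5 = 2.06×10⁻⁹⁷
s = 1.80×10⁻²⁰ mol L⁻¹
[S²⁻] = 3s = 5.41×10⁻²⁰ mol L⁻¹

5.41×10⁻²⁰ M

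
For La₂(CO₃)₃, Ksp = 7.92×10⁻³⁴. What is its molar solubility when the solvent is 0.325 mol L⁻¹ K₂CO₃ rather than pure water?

La₂(CO₃)₃(s) ⇌ 2 La³⁺(aq) + 3 CO₃²⁻(aq)
The solution already contains CO₃²⁻ at 0.325 mol L⁻¹. Let s be the molar solubility of La₂(CO₃)₃.
[CO₃²⁻] ≈ 0.325 mol L⁻¹ (common ion dominates); [La³⁺] = 2s.
Ksp = [La³⁺]^2[CO₃²⁻]^3 = (2s)^2(0.325)^3
(2s)^2 = 7.92×10⁻³⁴ / (0.325)^3 = 2.31×10⁻³²
s = 7.59×10⁻¹⁷ mol L⁻¹

7.59×10⁻¹⁷ M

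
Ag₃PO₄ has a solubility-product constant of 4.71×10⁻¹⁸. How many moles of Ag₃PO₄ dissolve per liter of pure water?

2.04×10⁻⁵ M

Ag₃PO₄(s) ⇌ 3 Ag⁺(aq) + PO₄³⁻(aq)
Let s be the molar solubility. Then [Ag⁺] = 3s and [PO₄³⁻] = s.
Ksp = [Ag⁺]^3[PO₄³⁻] = (3s)^3 · s = 27s^4
27s^4 = 4.71×10⁻¹⁸  ⇒  s^4 = 1.74×10⁻¹⁹
s = (1.74×10⁻¹⁹)^(1/4) = 2.04×10⁻⁵ mol L⁻¹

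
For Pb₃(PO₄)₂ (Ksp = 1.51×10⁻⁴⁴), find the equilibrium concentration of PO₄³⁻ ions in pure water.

Pb₃(PO₄)₂(s) ⇌ 3 Pb²⁺(aq) + 2 PO₄³⁻(aq)
Call the molar solubility s, so that [Pb²⁺] = 3s and [PO₄³⁻] = 2s.
Ksp = [Pb²⁺]^3[PO₄³⁻]^2 = (3s)^3 · (2s)^2 = 108s^5 = 1.51×10⁻⁴⁴
s = 6.75×10⁻¹⁰ mol/L
[PO₄³⁻] = 2s = 1.35×10⁻⁹ mol/L

1.35×10⁻⁹ M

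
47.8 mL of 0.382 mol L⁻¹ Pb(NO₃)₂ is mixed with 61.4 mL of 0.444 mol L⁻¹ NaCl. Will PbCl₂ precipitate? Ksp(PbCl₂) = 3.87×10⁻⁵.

Total volume after mixing = 47.8 + 61.4 = 109.2 mL.
[Pb²⁺] = (0.382)(47.8)/109.2 = 0.167 mol L⁻¹
[Cl⁻] = (0.444)(61.4)/109.2 = 0.250 mol L⁻¹
Q = [Pb²⁺][Cl⁻]^2 = 1.04×10⁻²
Because Q > Ksp (1.04×10⁻² vs 3.87×10⁻⁵), a precipitate of PbCl₂ forms.

Yes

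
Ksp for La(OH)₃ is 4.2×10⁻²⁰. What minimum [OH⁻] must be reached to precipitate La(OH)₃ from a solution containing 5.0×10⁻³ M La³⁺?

A salt starts to precipitate once the ion product Q reaches its Ksp.
La(OH)₃(s) ⇌ La³⁺(aq) + 3 OH⁻(aq)
Ksp = [La³⁺][OH⁻]^3 = [OH⁻]^3(5.0×10⁻³)
[OH⁻]^3 = 4.2×10⁻²⁰ / (5.0×10⁻³) = 8.4×10⁻¹⁸
[OH⁻] = 2.0×10⁻⁶ M

2.0×10⁻⁶ M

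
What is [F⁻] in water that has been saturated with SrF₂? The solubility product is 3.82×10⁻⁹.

SrF₂(s) ⇌ Sr²⁺(aq) + 2 F⁻(aq)
Call the molar solubility s, so that [Sr²⁺] = s and [F⁻] = 2s.
Ksp = [Sr²⁺][F⁻]^2 = s · (2s)^2 = 4s^3 = 3.82×10⁻⁹
s = 9.85×10⁻⁴ M
[F⁻] = 2s = 1.97×10⁻³ M

1.97×10⁻³ M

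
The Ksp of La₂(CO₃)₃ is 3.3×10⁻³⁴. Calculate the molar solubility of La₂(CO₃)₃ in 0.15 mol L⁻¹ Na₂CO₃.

La₂(CO₃)₃(s) ⇌ 2 La³⁺(aq) + 3 CO₃²⁻(aq)
Let s be the solubility of La₂(CO₃)₃ here. The common ion gives [CO₃²⁻] ≈ 0.15 mol L⁻¹, and [La³⁺] = 2s.
Ksp = [La³⁺]^2[CO₃²⁻]^3 = (2s)^2(0.15)^3
(2s)^2 = 3.3×10⁻³⁴ / (0.15)^3 = 9.8×10⁻³²
s = 1.6×10⁻¹⁶ mol L⁻¹

1.6×10⁻¹⁶ M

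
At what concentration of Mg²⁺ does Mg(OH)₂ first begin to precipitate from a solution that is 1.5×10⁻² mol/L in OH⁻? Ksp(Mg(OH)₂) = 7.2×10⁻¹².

The threshold for precipitation is Q = Ksp.
Mg(OH)₂(s) ⇌ Mg²⁺(aq) + 2 OH⁻(aq)
Ksp = [Mg²⁺][OH⁻]^2 = [Mg²⁺](1.5×10⁻²)^2
[Mg²⁺] = 7.2×10⁻¹² / (1.5×10⁻²)^2 = 3.2×10⁻⁸
[Mg²⁺] = 3.2×10⁻⁸ mol/L

3.2×10⁻⁸ M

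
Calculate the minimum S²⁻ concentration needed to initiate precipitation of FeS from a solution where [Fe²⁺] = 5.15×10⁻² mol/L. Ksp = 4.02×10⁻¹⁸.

7.81×10⁻¹⁷ M

Each salt precipitates once Q = Ksp for that salt.
FeS(s) ⇌ Fe²⁺(aq) + S²⁻(aq)
Ksp = [Fe²⁺][S²⁻] = [S²⁻](5.15×10⁻²)
[S²⁻] = 4.02×10⁻¹⁸ / (5.15×10⁻²) = 7.81×10⁻¹⁷
[S²⁻] = 7.81×10⁻¹⁷ mol/L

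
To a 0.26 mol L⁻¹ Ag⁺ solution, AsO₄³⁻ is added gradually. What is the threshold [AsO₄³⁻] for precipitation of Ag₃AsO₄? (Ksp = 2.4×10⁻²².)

1.4×10⁻²⁰ M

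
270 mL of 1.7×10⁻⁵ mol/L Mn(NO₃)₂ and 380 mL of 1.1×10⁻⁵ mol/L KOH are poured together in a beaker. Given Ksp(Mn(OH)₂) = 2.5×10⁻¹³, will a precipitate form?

No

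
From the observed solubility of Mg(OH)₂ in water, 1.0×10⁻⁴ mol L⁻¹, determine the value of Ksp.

Ksp = 4.0×10⁻¹²

Mg(OH)₂(s) ⇌ Mg²⁺(aq) + 2 OH⁻(aq)
If s mol/L of Mg(OH)₂ dissolves, [Mg²⁺] = s and [OH⁻] = 2s.
Ksp = [Mg²⁺][OH⁻]^2 = s · (2s)^2 = 4s^3
Ksp = 4 × (1.0×10⁻⁴)^3 = 4.0×10⁻¹²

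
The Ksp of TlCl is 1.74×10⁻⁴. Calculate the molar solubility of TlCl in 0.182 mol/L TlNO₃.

TlCl(s) ⇌ Tl⁺(aq) + Cl⁻(aq)
With Tl⁺ already at 0.182 mol/L and s small, take [Tl⁺] ≈ 0.182 mol/L and [Cl⁻] = s.
Ksp = [Tl⁺][Cl⁻] = (0.182)s
s = 1.74×10⁻⁴ / (0.182) = 9.56×10⁻⁴
s = 9.56×10⁻⁴ mol/L

9.56×10⁻⁴ M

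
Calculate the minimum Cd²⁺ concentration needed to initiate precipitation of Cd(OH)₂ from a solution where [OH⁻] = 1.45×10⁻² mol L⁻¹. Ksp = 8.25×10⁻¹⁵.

3.92×10⁻¹¹ M

Precipitation begins when Q = Ksp.
Cd(OH)₂(s) ⇌ Cd²⁺(aq) + 2 OH⁻(aq)
Ksp = [Cd²⁺][OH⁻]^2 = [Cd²⁺](1.45×10⁻²)^2
[Cd²⁺] = 8.25×10⁻¹⁵ / (1.45×10⁻²)^2 = 3.92×10⁻¹¹
[Cd²⁺] = 3.92×10⁻¹¹ mol L⁻¹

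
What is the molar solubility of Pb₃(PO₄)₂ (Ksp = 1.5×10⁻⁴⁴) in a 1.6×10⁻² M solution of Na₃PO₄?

1.3×10⁻¹⁴ M

Pb₃(PO₄)₂(s) ⇌ 3 Pb²⁺(aq) + 2 PO₄³⁻(aq)
Let s be the solubility of Pb₃(PO₄)₂ here. The common ion gives [PO₄³⁻] ≈ 1.6×10⁻² M, and [Pb²⁺] = 3s.
Ksp = [Pb²⁺]^3[PO₄³⁻]^2 = (3s)^3(1.6×10⁻²)^2
(3s)^3 = 1.5×10⁻⁴⁴ / (1.6×10⁻²)^2 = 5.9×10⁻⁴¹
s = 1.3×10⁻¹⁴ M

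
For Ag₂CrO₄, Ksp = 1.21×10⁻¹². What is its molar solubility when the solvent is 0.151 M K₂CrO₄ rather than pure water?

Ag₂CrO₄(s) ⇌ 2 Ag⁺(aq) + CrO₄²⁻(aq)
The solution already contains CrO₄²⁻ at 0.151 M. Let s be the molar solubility of Ag₂CrO₄.
[CrO₄²⁻] ≈ 0.151 M (common ion dominates); [Ag⁺] = 2s.
Ksp = [Ag⁺]^2[CrO₄²⁻] = (2s)^2(0.151)
(2s)^2 = 1.21×10⁻¹² / (0.151) = 8.01×10⁻¹²
s = 1.42×10⁻⁶ M

1.42×10⁻⁶ M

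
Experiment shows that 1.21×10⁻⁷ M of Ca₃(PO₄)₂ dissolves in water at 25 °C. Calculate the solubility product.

Ksp = 2.80×10⁻³³

Ca₃(PO₄)₂(s) ⇌ 3 Ca²⁺(aq) + 2 PO₄³⁻(aq)
With molar solubility s: [Ca²⁺] = 3s, [PO₄³⁻] = 2s.
Ksp = [Ca²⁺]^3[PO₄³⁻]^2 = (3s)^3 · (2s)^2 = 108s^5
Ksp = 108 × (1.21×10⁻⁷)^5 = 2.80×10⁻³³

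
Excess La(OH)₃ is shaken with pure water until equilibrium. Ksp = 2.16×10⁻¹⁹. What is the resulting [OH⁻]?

La(OH)₃(s) ⇌ La³⁺(aq) + 3 OH⁻(aq)
If s mol/L of La(OH)₃ dissolves, [La³⁺] = s and [OH⁻] = 3s.
Ksp = [La³⁺][OH⁻]^3 = s · (3s)^3 = 27s^4 = 2.16×10⁻¹⁹
s = 9.46×10⁻⁶ mol/L
[OH⁻] = 3s = 2.84×10⁻⁵ mol/L

2.84×10⁻⁵ M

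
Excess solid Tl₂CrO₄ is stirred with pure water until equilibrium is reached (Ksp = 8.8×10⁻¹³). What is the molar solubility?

6.0×10⁻⁵ M

Tl₂CrO₄(s) ⇌ 2 Tl⁺(aq) + CrO₄²⁻(aq)
If s mol/L of Tl₂CrO₄ dissolves, [Tl⁺] = 2s and [CrO₄²⁻] = s.
Ksp = [Tl⁺]^2[CrO₄²⁻] = (2s)^2 · s = 4s^3
4s^3 = 8.8×10⁻¹³  ⇒  s^3 = 2.2×10⁻¹³
Taking the 3rd root, s = 6.0×10⁻⁵ M.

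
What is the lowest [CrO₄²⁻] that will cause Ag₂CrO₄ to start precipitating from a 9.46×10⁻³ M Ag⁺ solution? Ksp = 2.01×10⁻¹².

2.25×10⁻⁸ M

Precipitation begins when Q = Ksp.
Ag₂CrO₄(s) ⇌ 2 Ag⁺(aq) + CrO₄²⁻(aq)
Ksp = [Ag⁺]^2[CrO₄²⁻] = [CrO₄²⁻](9.46×10⁻³)^2
[CrO₄²⁻] = 2.01×10⁻¹² / (9.46×10⁻³)^2 = 2.25×10⁻⁸
[CrO₄²⁻] = 2.25×10⁻⁸ M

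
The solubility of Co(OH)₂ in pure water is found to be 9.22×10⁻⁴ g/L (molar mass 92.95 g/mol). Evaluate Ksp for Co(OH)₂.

Convert to molarity: s = 9.22×10⁻⁴ / 92.95 = 9.9193×10⁻⁶ mol/L
Co(OH)₂(s) ⇌ Co²⁺(aq) + 2 OH⁻(aq)
With molar solubility s: [Co²⁺] = s, [OH⁻] = 2s.
Ksp = [Co²⁺][OH⁻]^2 = s · (2s)^2 = 4s^3
Ksp = 4 × (9.9193×10⁻⁶)^3 = 3.90×10⁻¹⁵

Ksp = 3.90×10⁻¹⁵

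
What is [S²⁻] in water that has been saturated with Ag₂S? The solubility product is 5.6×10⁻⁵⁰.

Ag₂S(s) ⇌ 2 Ag⁺(aq) + S²⁻(aq)
For each mole of Ag₂S that dissolves per liter, [Ag⁺] = 2s and [S²⁻] = s; let s denote this solubility.
Ksp = [Ag⁺]^2[S²⁻] = (2s)^2 · s = 4s^3 = 5.6×10⁻⁵⁰
s = 2.4×10⁻¹⁷ mol L⁻¹
[S²⁻] = s = 2.4×10⁻¹⁷ mol L⁻¹

2.4×10⁻¹⁷ M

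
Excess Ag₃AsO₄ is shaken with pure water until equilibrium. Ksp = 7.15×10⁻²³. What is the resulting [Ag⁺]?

Ag₃AsO₄(s) ⇌ 3 Ag⁺(aq) + AsO₄³⁻(aq)
Call the molar solubility s, so that [Ag⁺] = 3s and [AsO₄³⁻] = s.
Ksp = [Ag⁺]^3[AsO₄³⁻] = (3s)^3 · s = 27s^4 = 7.15×10⁻²³
s = 1.28×10⁻⁶ M
[Ag⁺] = 3s = 3.83×10⁻⁶ M

3.83×10⁻⁶ M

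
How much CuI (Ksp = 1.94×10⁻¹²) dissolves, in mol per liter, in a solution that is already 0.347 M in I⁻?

CuI(s) ⇌ Cu⁺(aq) + I⁻(aq)
Let s be the solubility of CuI here. The common ion gives [I⁻] ≈ 0.347 M, and [Cu⁺] = s.
Ksp = [Cu⁺][I⁻] = s(0.347)
s = 1.94×10⁻¹² / (0.347) = 5.59×10⁻¹²
s = 5.59×10⁻¹² M

5.59×10⁻¹² M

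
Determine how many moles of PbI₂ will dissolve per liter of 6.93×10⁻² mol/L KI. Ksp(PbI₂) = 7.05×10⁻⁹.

1.47×10⁻⁶ M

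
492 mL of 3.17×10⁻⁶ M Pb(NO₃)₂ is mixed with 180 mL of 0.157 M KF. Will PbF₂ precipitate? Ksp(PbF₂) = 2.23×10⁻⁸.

Total volume after mixing = 492 + 180 = 672 mL.
[Pb²⁺] = (3.17×10⁻⁶)(492)/672 = 2.32×10⁻⁶ M
[F⁻] = (0.157)(180)/672 = 4.21×10⁻² M
Q = [Pb²⁺][F⁻]^2 = 4.10×10⁻⁹
Q = 4.10×10⁻⁹ < Ksp = 2.23×10⁻⁸, so the solution is unsaturated and no precipitate forms.

No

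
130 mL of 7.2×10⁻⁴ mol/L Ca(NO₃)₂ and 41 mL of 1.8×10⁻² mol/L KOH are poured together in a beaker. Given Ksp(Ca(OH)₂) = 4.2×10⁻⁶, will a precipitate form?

No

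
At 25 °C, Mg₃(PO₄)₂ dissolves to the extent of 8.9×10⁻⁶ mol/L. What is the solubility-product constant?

Ksp = 6.0×10⁻²⁴

Mg₃(PO₄)₂(s) ⇌ 3 Mg²⁺(aq) + 2 PO₄³⁻(aq)
With molar solubility s: [Mg²⁺] = 3s, [PO₄³⁻] = 2s.
Ksp = [Mg²⁺]^3[PO₄³⁻]^2 = (3s)^3 · (2s)^2 = 108s^5
Ksp = 108 × (8.9×10⁻⁶)^5 = 6.0×10⁻²⁴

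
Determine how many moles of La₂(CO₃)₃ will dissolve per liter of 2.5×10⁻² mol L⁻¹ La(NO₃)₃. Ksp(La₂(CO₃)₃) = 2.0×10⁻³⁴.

2.3×10⁻¹¹ M

La₂(CO₃)₃(s) ⇌ 2 La³⁺(aq) + 3 CO₃²⁻(aq)
La³⁺ is already present at 2.5×10⁻² mol L⁻¹. If s mol/L of La₂(CO₃)₃ dissolves, [CO₃²⁻] = 3s while [La³⁺] ≈ 2.5×10⁻² mol L⁻¹.
Ksp = [La³⁺]^2[CO₃²⁻]^3 = (2.5×10⁻²)^2(3s)^3
(3s)^3 = 2.0×10⁻³⁴ / (2.5×10⁻²)^2 = 3.2×10⁻³¹
s = 2.3×10⁻¹¹ mol L⁻¹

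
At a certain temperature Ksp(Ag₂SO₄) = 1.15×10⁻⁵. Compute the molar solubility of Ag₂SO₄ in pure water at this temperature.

1.42×10⁻² M

Ag₂SO₄(s) ⇌ 2 Ag⁺(aq) + SO₄²⁻(aq)
If s mol/L of Ag₂SO₄ dissolves, [Ag⁺] = 2s and [SO₄²⁻] = s.
Ksp = [Ag⁺]^2[SO₄²⁻] = (2s)^2 · s = 4s^3
4s^3 = 1.15×10⁻⁵  ⇒  s^3 = 2.88×10⁻⁶
s = 1.42×10⁻² mol/L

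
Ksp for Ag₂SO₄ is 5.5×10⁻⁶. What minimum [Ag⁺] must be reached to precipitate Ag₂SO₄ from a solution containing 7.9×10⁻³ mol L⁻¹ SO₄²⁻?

2.6×10⁻² M

Each salt precipitates once Q = Ksp for that salt.
Ag₂SO₄(s) ⇌ 2 Ag⁺(aq) + SO₄²⁻(aq)
Ksp = [Ag⁺]^2[SO₄²⁻] = [Ag⁺]^2(7.9×10⁻³)
[Ag⁺]^2 = 5.5×10⁻⁶ / (7.9×10⁻³) = 7.0×10⁻⁴
[Ag⁺] = 2.6×10⁻² mol L⁻¹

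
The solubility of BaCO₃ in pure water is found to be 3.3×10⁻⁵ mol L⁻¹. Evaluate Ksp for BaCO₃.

BaCO₃(s) ⇌ Ba²⁺(aq) + CO₃²⁻(aq)
With molar solubility s: [Ba²⁺] = s, [CO₃²⁻] = s.
Ksp = [Ba²⁺][CO₃²⁻] = s · s = s^2
Ksp = (3.3×10⁻⁵)^2 = 1.1×10⁻⁹

Ksp = 1.1×10⁻⁹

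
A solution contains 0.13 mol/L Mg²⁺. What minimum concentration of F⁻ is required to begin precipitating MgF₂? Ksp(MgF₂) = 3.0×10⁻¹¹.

Each salt precipitates once Q = Ksp for that salt.
MgF₂(s) ⇌ Mg²⁺(aq) + 2 F⁻(aq)
Ksp = [Mg²⁺][F⁻]^2 = [F⁻]^2(0.13)
[F⁻]^2 = 3.0×10⁻¹¹ / (0.13) = 2.3×10⁻¹⁰
[F⁻] = 1.5×10⁻⁵ mol/L

1.5×10⁻⁵ M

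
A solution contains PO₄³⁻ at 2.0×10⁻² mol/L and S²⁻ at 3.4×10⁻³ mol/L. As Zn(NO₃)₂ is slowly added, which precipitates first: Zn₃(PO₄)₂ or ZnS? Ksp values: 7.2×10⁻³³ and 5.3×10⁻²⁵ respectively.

ZnS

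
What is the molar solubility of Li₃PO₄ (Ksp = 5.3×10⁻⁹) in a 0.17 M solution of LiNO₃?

Li₃PO₄(s) ⇌ 3 Li⁺(aq) + PO₄³⁻(aq)
With Li⁺ already at 0.17 M and s small, take [Li⁺] ≈ 0.17 M and [PO₄³⁻] = s.
Ksp = [Li⁺]^3[PO₄³⁻] = (0.17)^3s
s = 5.3×10⁻⁹ / (0.17)^3 = 1.1×10⁻⁶
s = 1.1×10⁻⁶ M

1.1×10⁻⁶ M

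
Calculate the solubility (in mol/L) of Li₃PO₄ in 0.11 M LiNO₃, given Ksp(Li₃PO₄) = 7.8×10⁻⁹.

5.9×10⁻⁶ M

Li₃PO₄(s) ⇌ 3 Li⁺(aq) + PO₄³⁻(aq)
Let s be the solubility of Li₃PO₄ here. The common ion gives [Li⁺] ≈ 0.11 M, and [PO₄³⁻] = s.
Ksp = [Li⁺]^3[PO₄³⁻] = (0.11)^3s
s = 7.8×10⁻⁹ / (0.11)^3 = 5.9×10⁻⁶
s = 5.9×10⁻⁶ M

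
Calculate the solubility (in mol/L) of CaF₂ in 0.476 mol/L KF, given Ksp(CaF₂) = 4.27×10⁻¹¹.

CaF₂(s) ⇌ Ca²⁺(aq) + 2 F⁻(aq)
Let s be the solubility of CaF₂ here. The common ion gives [F⁻] ≈ 0.476 mol/L, and [Ca²⁺] = s.
Ksp = [Ca²⁺][F⁻]^2 = s(0.476)^2
s = 4.27×10⁻¹¹ / (0.476)^2 = 1.88×10⁻¹⁰
s = 1.88×10⁻¹⁰ mol/L

1.88×10⁻¹⁰ M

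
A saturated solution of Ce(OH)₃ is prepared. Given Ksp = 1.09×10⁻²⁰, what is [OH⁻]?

1.34×10⁻⁵ M

Ce(OH)₃(s) ⇌ Ce³⁺(aq) + 3 OH⁻(aq)
With molar solubility s: [Ce³⁺] = s, [OH⁻] = 3s.
Ksp = [Ce³⁺][OH⁻]^3 = s · (3s)^3 = 27s^4 = 1.09×10⁻²⁰
s = 4.48×10⁻⁶ mol/L
[OH⁻] = 3s = 1.34×10⁻⁵ mol/L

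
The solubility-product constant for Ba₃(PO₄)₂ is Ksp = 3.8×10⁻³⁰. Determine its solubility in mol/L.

5.1×10⁻⁷ M

Ba₃(PO₄)₂(s) ⇌ 3 Ba²⁺(aq) + 2 PO₄³⁻(aq)
With molar solubility s: [Ba²⁺] = 3s, [PO₄³⁻] = 2s.
Ksp = [Ba²⁺]^3[PO₄³⁻]^2 = (3s)^3 · (2s)^2 = 108s^5
108s^5 = 3.8×10⁻³⁰  ⇒  s^5 = 3.5×10⁻³²
s = (3.5×10⁻³²)^(1/5) = 5.1×10⁻⁷ mol/L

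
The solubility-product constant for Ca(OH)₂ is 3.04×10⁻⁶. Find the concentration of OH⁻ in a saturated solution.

Ca(OH)₂(s) ⇌ Ca²⁺(aq) + 2 OH⁻(aq)
If s mol/L of Ca(OH)₂ dissolves, [Ca²⁺] = s and [OH⁻] = 2s.
Ksp = [Ca²⁺][OH⁻]^2 = s · (2s)^2 = 4s^3 = 3.04×10⁻⁶
s = 9.13×10⁻³ mol L⁻¹
[OH⁻] = 2s = 1.83×10⁻² mol L⁻¹

1.83×10⁻² M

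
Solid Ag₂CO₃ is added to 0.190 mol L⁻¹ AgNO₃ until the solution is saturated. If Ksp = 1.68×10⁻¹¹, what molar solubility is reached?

Ag₂CO₃(s) ⇌ 2 Ag⁺(aq) + CO₃²⁻(aq)
With Ag⁺ already at 0.190 mol L⁻¹ and s small, take [Ag⁺] ≈ 0.190 mol L⁻¹ and [CO₃²⁻] = s.
Ksp = [Ag⁺]^2[CO₃²⁻] = (0.190)^2s
s = 1.68×10⁻¹¹ / (0.190)^2 = 4.65×10⁻¹⁰
s = 4.65×10⁻¹⁰ mol L⁻¹

4.65×10⁻¹⁰ M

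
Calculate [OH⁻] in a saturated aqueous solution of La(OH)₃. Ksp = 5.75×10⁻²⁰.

2.04×10⁻⁵ M

La(OH)₃(s) ⇌ La³⁺(aq) + 3 OH⁻(aq)
With molar solubility s: [La³⁺] = s, [OH⁻] = 3s.
Ksp = [La³⁺][OH⁻]^3 = s · (3s)^3 = 27s^4 = 5.75×10⁻²⁰
s = 6.79×10⁻⁶ M
[OH⁻] = 3s = 2.04×10⁻⁵ M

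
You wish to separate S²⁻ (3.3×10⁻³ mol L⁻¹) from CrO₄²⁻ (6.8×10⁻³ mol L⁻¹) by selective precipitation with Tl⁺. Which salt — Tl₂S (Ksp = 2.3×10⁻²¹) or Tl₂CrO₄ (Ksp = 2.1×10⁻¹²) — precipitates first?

Tl₂S

Precipitation of each salt begins when its ion product equals Ksp.
For Tl₂S: [Tl⁺] = (Ksp/[S²⁻])^(1/2) = 8.3×10⁻¹⁰ mol L⁻¹
For Tl₂CrO₄: [Tl⁺] = (Ksp/[CrO₄²⁻])^(1/2) = 1.8×10⁻⁵ mol L⁻¹
The smaller threshold [Tl⁺] is reached first, so Tl₂S precipitates first.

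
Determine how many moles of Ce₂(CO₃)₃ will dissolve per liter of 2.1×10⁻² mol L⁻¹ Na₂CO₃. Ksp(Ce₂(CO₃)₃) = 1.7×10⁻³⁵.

Ce₂(CO₃)₃(s) ⇌ 2 Ce³⁺(aq) + 3 CO₃²⁻(aq)
Let s be the solubility of Ce₂(CO₃)₃ here. The common ion gives [CO₃²⁻] ≈ 2.1×10⁻² mol L⁻¹, and [Ce³⁺] = 2s.
Ksp = [Ce³⁺]^2[CO₃²⁻]^3 = (2s)^2(2.1×10⁻²)^3
(2s)^2 = 1.7×10⁻³⁵ / (2.1×10⁻²)^3 = 1.8×10⁻³⁰
s = 6.8×10⁻¹⁶ mol L⁻¹

6.8×10⁻¹⁶ M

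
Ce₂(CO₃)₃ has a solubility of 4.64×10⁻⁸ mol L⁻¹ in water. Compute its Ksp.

Ce₂(CO₃)₃(s) ⇌ 2 Ce³⁺(aq) + 3 CO₃²⁻(aq)
Let s be the molar solubility. Then [Ce³⁺] = 2s and [CO₃²⁻] = 3s.
Ksp = [Ce³⁺]^2[CO₃²⁻]^3 = (2s)^2 · (3s)^3 = 108s^5
Ksp = 108 × (4.64×10⁻⁸)^5 = 2.32×10⁻³⁵

Ksp = 2.32×10⁻³⁵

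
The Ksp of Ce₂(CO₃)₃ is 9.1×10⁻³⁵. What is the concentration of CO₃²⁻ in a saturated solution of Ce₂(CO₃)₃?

1.8×10⁻⁷ M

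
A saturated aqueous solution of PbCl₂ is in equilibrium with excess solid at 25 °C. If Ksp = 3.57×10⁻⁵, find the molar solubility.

2.07×10⁻² M

PbCl₂(s) ⇌ Pb²⁺(aq) + 2 Cl⁻(aq)
Let s be the molar solubility. Then [Pb²⁺] = s and [Cl⁻] = 2s.
Ksp = [Pb²⁺][Cl⁻]^2 = s · (2s)^2 = 4s^3
4s^3 = 3.57×10⁻⁵  ⇒  s^3 = 8.93×10⁻⁶
s = (8.93×10⁻⁶)^(1/3) = 2.07×10⁻² mol/L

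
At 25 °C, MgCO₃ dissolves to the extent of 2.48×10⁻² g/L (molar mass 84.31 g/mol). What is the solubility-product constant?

Ksp = 8.65×10⁻⁸

Convert to molarity: s = 2.48×10⁻² / 84.31 = 2.9415×10⁻⁴ mol/L
MgCO₃(s) ⇌ Mg²⁺(aq) + CO₃²⁻(aq)
Call the molar solubility s, so that [Mg²⁺] = s and [CO₃²⁻] = s.
Ksp = [Mg²⁺][CO₃²⁻] = s · s = s^2
Ksp = (2.9415×10⁻⁴)^2 = 8.65×10⁻⁸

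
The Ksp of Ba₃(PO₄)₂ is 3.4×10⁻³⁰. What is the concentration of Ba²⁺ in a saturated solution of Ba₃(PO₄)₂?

1.5×10⁻⁶ M

Ba₃(PO₄)₂(s) ⇌ 3 Ba²⁺(aq) + 2 PO₄³⁻(aq)
For each mole of Ba₃(PO₄)₂ that dissolves per liter, [Ba²⁺] = 3s and [PO₄³⁻] = 2s; let s denote this solubility.
Ksp = [Ba²⁺]^3[PO₄³⁻]^2 = (3s)^3 · (2s)^2 = 108s^5 = 3.4×10⁻³⁰
s = 5.0×10⁻⁷ M
[Ba²⁺] = 3s = 1.5×10⁻⁶ M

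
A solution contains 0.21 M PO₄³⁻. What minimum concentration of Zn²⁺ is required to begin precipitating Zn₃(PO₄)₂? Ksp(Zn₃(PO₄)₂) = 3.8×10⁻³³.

A salt starts to precipitate once the ion product Q reaches its Ksp.
Zn₃(PO₄)₂(s) ⇌ 3 Zn²⁺(aq) + 2 PO₄³⁻(aq)
Ksp = [Zn²⁺]^3[PO₄³⁻]^2 = [Zn²⁺]^3(0.21)^2
[Zn²⁺]^3 = 3.8×10⁻³³ / (0.21)^2 = 8.6×10⁻³²
[Zn²⁺] = 4.4×10⁻¹¹ M

4.4×10⁻¹¹ M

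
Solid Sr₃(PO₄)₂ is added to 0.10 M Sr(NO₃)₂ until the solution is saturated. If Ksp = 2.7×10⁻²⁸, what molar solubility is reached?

2.6×10⁻¹³ M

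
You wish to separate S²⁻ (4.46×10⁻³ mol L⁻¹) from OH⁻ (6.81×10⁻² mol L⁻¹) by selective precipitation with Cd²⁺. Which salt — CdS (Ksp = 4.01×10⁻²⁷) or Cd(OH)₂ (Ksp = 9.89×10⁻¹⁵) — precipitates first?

CdS

Each salt precipitates once Q = Ksp for that salt.
For CdS: [Cd²⁺] = (Ksp/[S²⁻]) = 8.99×10⁻²⁵ mol L⁻¹
For Cd(OH)₂: [Cd²⁺] = (Ksp/[OH⁻]^2) = 2.13×10⁻¹² mol L⁻¹
CdS requires the lower [Cd²⁺], so it precipitates first.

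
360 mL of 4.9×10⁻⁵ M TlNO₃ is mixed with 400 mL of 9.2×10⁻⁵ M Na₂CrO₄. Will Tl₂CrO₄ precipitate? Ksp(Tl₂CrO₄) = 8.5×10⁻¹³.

No

After mixing, V = 360 mL + 400 mL = 760 mL.
[Tl⁺] = (4.9×10⁻⁵)(360)/760 = 2.3×10⁻⁵ M
[CrO₄²⁻] = (9.2×10⁻⁵)(400)/760 = 4.8×10⁻⁵ M
Q = [Tl⁺]^2[CrO₄²⁻] = 2.6×10⁻¹⁴
Q < Ksp (2.6×10⁻¹⁴ vs 8.5×10⁻¹³); the solution remains unsaturated and no precipitate forms.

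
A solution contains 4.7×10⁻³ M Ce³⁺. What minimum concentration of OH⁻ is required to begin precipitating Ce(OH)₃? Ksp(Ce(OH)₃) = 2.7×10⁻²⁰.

Each salt precipitates once Q = Ksp for that salt.
Ce(OH)₃(s) ⇌ Ce³⁺(aq) + 3 OH⁻(aq)
Ksp = [Ce³⁺][OH⁻]^3 = [OH⁻]^3(4.7×10⁻³)
[OH⁻]^3 = 2.7×10⁻²⁰ / (4.7×10⁻³) = 5.7×10⁻¹⁸
[OH⁻] = 1.8×10⁻⁶ M

1.8×10⁻⁶ M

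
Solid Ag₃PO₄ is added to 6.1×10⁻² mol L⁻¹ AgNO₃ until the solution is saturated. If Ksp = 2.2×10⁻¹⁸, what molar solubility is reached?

9.7×10⁻¹⁵ M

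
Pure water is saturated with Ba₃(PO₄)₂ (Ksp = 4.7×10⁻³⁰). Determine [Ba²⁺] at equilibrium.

1.6×10⁻⁶ M

Ba₃(PO₄)₂(s) ⇌ 3 Ba²⁺(aq) + 2 PO₄³⁻(aq)
Call the molar solubility s, so that [Ba²⁺] = 3s and [PO₄³⁻] = 2s.
Ksp = [Ba²⁺]^3[PO₄³⁻]^2 = (3s)^3 · (2s)^2 = 108s^5 = 4.7×10⁻³⁰
s = 5.3×10⁻⁷ mol/L
[Ba²⁺] = 3s = 1.6×10⁻⁶ mol/L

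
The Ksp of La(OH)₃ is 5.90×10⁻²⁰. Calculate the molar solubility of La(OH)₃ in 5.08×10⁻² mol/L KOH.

4.50×10⁻¹⁶ M

La(OH)₃(s) ⇌ La³⁺(aq) + 3 OH⁻(aq)
With OH⁻ already at 5.08×10⁻² mol/L and s small, take [OH⁻] ≈ 5.08×10⁻² mol/L and [La³⁺] = s.
Ksp = [La³⁺][OH⁻]^3 = s(5.08×10⁻²)^3
s = 5.90×10⁻²⁰ / (5.08×10⁻²)^3 = 4.50×10⁻¹⁶
s = 4.50×10⁻¹⁶ mol/L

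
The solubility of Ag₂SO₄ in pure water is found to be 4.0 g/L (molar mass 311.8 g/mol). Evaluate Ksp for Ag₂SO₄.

Ksp = 8.4×10⁻⁶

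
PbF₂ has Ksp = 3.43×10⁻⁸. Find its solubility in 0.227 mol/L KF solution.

PbF₂(s) ⇌ Pb²⁺(aq) + 2 F⁻(aq)
Let s be the solubility of PbF₂ here. The common ion gives [F⁻] ≈ 0.227 mol/L, and [Pb²⁺] = s.
Ksp = [Pb²⁺][F⁻]^2 = s(0.227)^2
s = 3.43×10⁻⁸ / (0.227)^2 = 6.66×10⁻⁷
s = 6.66×10⁻⁷ mol/L

6.66×10⁻⁷ M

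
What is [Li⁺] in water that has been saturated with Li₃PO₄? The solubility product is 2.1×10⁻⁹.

Li₃PO₄(s) ⇌ 3 Li⁺(aq) + PO₄³⁻(aq)
If s mol/L of Li₃PO₄ dissolves, [Li⁺] = 3s and [PO₄³⁻] = s.
Ksp = [Li⁺]^3[PO₄³⁻] = (3s)^3 · s = 27s^4 = 2.1×10⁻⁹
s = 3.0×10⁻³ mol/L
[Li⁺] = 3s = 8.9×10⁻³ mol/L

8.9×10⁻³ M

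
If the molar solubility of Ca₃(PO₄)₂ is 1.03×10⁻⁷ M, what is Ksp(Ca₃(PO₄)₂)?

Ksp = 1.25×10⁻³³

Ca₃(PO₄)₂(s) ⇌ 3 Ca²⁺(aq) + 2 PO₄³⁻(aq)
With molar solubility s: [Ca²⁺] = 3s, [PO₄³⁻] = 2s.
Ksp = [Ca²⁺]^3[PO₄³⁻]^2 = (3s)^3 · (2s)^2 = 108s^5
Ksp = 108 × (1.03×10⁻⁷)^5 = 1.25×10⁻³³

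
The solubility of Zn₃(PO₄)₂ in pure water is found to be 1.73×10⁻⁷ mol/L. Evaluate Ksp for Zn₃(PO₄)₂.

Ksp = 1.67×10⁻³²

Zn₃(PO₄)₂(s) ⇌ 3 Zn²⁺(aq) + 2 PO₄³⁻(aq)
For each mole of Zn₃(PO₄)₂ that dissolves per liter, [Zn²⁺] = 3s and [PO₄³⁻] = 2s; let s denote this solubility.
Ksp = [Zn²⁺]^3[PO₄³⁻]^2 = (3s)^3 · (2s)^2 = 108s^5
Ksp = 108 × (1.73×10⁻⁷)^5 = 1.67×10⁻³²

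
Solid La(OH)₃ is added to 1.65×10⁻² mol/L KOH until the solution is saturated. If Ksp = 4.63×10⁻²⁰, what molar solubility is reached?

1.03×10⁻¹⁴ M

La(OH)₃(s) ⇌ La³⁺(aq) + 3 OH⁻(aq)
Let s be the solubility of La(OH)₃ here. The common ion gives [OH⁻] ≈ 1.65×10⁻² mol/L, and [La³⁺] = s.
Ksp = [La³⁺][OH⁻]^3 = s(1.65×10⁻²)^3
s = 4.63×10⁻²⁰ / (1.65×10⁻²)^3 = 1.03×10⁻¹⁴
s = 1.03×10⁻¹⁴ mol/L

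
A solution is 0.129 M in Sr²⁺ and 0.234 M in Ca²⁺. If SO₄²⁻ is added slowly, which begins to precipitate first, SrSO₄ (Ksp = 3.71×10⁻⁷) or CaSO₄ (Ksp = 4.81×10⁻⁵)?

The threshold for precipitation is Q = Ksp.
For SrSO₄: [SO₄²⁻] = (Ksp/[Sr²⁺]) = 2.88×10⁻⁶ M
For CaSO₄: [SO₄²⁻] = (Ksp/[Ca²⁺]) = 2.06×10⁻⁴ M
SrSO₄ requires the lower [SO₄²⁻], so it precipitates first.

SrSO₄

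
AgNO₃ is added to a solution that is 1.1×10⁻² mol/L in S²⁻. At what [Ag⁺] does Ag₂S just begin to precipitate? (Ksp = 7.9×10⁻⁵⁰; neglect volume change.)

Precipitation of each salt begins when its ion product equals Ksp.
Ag₂S(s) ⇌ 2 Ag⁺(aq) + S²⁻(aq)
Ksp = [Ag⁺]^2[S²⁻] = [Ag⁺]^2(1.1×10⁻²)
[Ag⁺]^2 = 7.9×10⁻⁵⁰ / (1.1×10⁻²) = 7.2×10⁻⁴⁸
[Ag⁺] = 2.7×10⁻²⁴ mol/L

2.7×10⁻²⁴ M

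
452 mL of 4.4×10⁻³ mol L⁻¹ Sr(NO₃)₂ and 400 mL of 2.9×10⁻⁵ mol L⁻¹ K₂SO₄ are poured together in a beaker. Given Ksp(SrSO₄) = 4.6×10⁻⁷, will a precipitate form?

No

After mixing, V = 452 mL + 400 mL = 852 mL.
[Sr²⁺] = (4.4×10⁻³)(452)/852 = 2.3×10⁻³ mol L⁻¹
[SO₄²⁻] = (2.9×10⁻⁵)(400)/852 = 1.4×10⁻⁵ mol L⁻¹
Q = [Sr²⁺][SO₄²⁻] = 3.2×10⁻⁸
Since Q (3.2×10⁻⁸) is less than Ksp (4.6×10⁻⁷), no SrSO₄ precipitates.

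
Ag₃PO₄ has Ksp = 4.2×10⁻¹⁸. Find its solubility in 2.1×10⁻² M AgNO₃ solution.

Ag₃PO₄(s) ⇌ 3 Ag⁺(aq) + PO₄³⁻(aq)
With Ag⁺ already at 2.1×10⁻² M and s small, take [Ag⁺] ≈ 2.1×10⁻² M and [PO₄³⁻] = s.
Ksp = [Ag⁺]^3[PO₄³⁻] = (2.1×10⁻²)^3s
s = 4.2×10⁻¹⁸ / (2.1×10⁻²)^3 = 4.5×10⁻¹³
s = 4.5×10⁻¹³ M

4.5×10⁻¹³ M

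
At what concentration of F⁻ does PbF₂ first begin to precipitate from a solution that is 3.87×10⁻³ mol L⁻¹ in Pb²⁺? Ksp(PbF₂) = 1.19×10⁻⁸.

1.75×10⁻³ M

Each salt precipitates once Q = Ksp for that salt.
PbF₂(s) ⇌ Pb²⁺(aq) + 2 F⁻(aq)
Ksp = [Pb²⁺][F⁻]^2 = [F⁻]^2(3.87×10⁻³)
[F⁻]^2 = 1.19×10⁻⁸ / (3.87×10⁻³) = 3.07×10⁻⁶
[F⁻] = 1.75×10⁻³ mol L⁻¹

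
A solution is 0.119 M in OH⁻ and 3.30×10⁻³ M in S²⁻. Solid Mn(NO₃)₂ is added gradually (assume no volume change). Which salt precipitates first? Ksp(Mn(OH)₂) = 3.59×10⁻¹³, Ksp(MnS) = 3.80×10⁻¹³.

Mn(OH)₂

A salt starts to precipitate once the ion product Q reaches its Ksp.
For Mn(OH)₂: [Mn²⁺] = (Ksp/[OH⁻]^2) = 2.54×10⁻¹¹ M
For MnS: [Mn²⁺] = (Ksp/[S²⁻]) = 1.15×10⁻¹⁰ M
Mn(OH)₂ requires the lower [Mn²⁺], so it precipitates first.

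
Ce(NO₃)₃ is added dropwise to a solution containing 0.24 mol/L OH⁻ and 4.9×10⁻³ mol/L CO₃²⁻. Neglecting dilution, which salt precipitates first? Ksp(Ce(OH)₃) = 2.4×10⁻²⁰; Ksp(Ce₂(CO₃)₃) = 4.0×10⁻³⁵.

Ce(OH)₃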